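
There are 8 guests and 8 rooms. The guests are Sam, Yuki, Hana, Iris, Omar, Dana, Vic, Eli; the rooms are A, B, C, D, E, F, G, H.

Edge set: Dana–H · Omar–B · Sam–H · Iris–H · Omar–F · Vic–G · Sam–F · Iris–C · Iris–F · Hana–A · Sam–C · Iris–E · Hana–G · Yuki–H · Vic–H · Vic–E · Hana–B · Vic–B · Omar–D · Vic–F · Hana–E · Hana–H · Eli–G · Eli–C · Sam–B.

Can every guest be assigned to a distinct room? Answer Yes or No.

The set {Yuki, Dana} has only 1 neighbour ({H}), so by Hall's theorem at most 7 of the 8 guests can be matched.
Hence no matching covers every guest.

No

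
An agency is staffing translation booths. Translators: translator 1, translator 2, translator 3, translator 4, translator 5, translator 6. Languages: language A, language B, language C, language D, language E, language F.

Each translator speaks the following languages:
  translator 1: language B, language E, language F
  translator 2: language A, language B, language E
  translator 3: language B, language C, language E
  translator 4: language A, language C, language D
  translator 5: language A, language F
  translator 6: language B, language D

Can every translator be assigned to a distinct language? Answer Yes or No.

Yes

For example, pair translator 1–language F, translator 2–language E, translator 3–language C, translator 4–language D, translator 5–language A, translator 6–language B.
All 6 translators are covered.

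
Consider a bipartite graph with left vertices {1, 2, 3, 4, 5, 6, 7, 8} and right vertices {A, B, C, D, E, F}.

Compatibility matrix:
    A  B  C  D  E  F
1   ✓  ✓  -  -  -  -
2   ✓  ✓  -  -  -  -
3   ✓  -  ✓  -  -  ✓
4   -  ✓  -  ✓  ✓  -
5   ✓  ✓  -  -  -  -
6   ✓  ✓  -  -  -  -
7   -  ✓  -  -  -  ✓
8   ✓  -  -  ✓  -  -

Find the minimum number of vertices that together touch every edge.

6

{3, 4, 7, 8, A, B} is a vertex cover of size 6: every edge has an endpoint in this set.
No smaller cover exists because 1–A, 2–B, 3–C, 4–E, 7–F, 8–D is a matching of size 6, and a cover must include an endpoint of each of these disjoint edges (König's theorem).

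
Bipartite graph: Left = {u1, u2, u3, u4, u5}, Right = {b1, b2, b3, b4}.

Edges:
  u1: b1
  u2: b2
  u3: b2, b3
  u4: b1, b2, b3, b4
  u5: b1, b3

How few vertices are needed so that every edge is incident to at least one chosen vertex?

4

{u4, b1, b2, b3} is a vertex cover of size 4: every edge has an endpoint in this set.
No smaller cover exists because u1–b1, u2–b2, u3–b3, u4–b4 is a matching of size 4, and a cover must include an endpoint of each of these disjoint edges (König's theorem).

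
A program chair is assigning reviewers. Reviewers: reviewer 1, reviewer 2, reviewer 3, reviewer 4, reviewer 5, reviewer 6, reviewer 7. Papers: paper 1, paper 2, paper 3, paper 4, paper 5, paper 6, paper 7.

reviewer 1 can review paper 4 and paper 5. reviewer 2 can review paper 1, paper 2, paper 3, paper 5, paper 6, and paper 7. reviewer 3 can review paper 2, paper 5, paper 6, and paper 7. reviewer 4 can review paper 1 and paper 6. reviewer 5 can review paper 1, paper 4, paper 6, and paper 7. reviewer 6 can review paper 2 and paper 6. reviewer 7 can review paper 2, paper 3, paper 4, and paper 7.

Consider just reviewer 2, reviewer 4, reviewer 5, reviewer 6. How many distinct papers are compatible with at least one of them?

The union of neighbours of {reviewer 2, reviewer 4, reviewer 5, reviewer 6} is {paper 1, paper 2, paper 3, paper 4, paper 5, paper 6, paper 7}, which has 7 elements.
Since |N(S)| = 7 ≥ |S| = 4, Hall's condition holds for this subset.

7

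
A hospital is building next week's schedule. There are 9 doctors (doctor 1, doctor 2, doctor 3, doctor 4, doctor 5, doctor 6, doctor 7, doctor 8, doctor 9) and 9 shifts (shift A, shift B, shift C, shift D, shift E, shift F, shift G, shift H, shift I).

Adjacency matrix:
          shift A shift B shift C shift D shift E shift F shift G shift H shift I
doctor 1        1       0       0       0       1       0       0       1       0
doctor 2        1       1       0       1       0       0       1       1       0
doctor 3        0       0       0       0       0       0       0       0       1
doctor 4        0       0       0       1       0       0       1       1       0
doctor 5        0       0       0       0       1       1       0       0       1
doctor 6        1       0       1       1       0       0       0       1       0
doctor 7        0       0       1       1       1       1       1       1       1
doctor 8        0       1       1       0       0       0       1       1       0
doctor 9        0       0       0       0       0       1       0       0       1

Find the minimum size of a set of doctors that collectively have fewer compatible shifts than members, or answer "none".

A matching saturating every doctor exists, for instance doctor 1→shift A, doctor 2→shift B, doctor 3→shift I, doctor 4→shift D, doctor 5→shift E, doctor 6→shift C, doctor 7→shift G, doctor 8→shift H, doctor 9→shift F.
By Hall's marriage theorem, this means |N(S)| ≥ |S| for every subset S, so no violating subset exists.

none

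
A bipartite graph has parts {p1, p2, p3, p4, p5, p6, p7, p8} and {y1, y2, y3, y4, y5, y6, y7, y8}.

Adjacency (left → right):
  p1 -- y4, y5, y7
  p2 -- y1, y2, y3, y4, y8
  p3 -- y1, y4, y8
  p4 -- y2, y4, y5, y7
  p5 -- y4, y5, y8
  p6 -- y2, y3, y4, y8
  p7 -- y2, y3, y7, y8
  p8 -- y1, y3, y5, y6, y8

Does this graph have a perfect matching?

A valid assignment of size 8: p1–y5, p2–y2, p3–y1, p4–y7, p5–y4, p6–y8, p7–y3, p8–y6.
Every left vertex is matched, so this is a perfect matching.

Yes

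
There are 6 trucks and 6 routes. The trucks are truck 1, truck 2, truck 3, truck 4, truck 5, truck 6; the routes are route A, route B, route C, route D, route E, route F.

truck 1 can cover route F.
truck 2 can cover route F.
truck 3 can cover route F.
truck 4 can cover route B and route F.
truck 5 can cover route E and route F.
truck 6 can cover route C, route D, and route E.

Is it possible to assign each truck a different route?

No

The set {truck 1, truck 2, truck 3} has only 1 neighbour ({route F}), so by Hall's theorem at most 4 of the 6 trucks can be matched.
Hence no matching covers every truck.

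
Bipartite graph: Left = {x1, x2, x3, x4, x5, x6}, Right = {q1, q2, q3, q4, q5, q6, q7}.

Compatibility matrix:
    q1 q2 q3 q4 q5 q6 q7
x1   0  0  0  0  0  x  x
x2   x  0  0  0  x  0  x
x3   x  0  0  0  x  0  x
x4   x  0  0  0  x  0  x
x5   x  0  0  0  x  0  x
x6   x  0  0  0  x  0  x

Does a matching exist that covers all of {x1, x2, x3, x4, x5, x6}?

The set {x2, x3, x4, x5, x6} has only 3 neighbours ({q1, q5, q7}), so by Hall's theorem at most 4 of the 6 left vertices can be matched.
Hence no matching covers every left vertex.

No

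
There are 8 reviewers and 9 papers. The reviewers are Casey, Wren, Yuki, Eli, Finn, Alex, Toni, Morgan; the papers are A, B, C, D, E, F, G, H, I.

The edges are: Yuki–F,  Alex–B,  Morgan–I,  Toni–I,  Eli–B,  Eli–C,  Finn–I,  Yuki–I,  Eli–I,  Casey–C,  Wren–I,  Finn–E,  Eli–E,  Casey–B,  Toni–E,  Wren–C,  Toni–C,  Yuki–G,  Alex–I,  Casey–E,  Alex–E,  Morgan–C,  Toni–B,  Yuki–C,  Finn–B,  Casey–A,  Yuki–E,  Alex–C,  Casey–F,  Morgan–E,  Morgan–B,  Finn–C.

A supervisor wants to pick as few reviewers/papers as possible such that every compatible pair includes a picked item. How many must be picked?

A maximum matching has 6 edges (e.g. Casey–A, Wren–I, Yuki–G, Eli–C, Finn–E, Alex–B).
By König's theorem the minimum vertex cover has the same size. One such cover is {Casey, Yuki, B, C, E, I}.

6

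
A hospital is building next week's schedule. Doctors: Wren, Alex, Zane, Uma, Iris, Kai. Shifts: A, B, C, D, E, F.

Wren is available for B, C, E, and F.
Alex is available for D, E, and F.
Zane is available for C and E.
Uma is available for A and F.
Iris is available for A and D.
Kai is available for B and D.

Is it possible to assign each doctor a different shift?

One maximum matching: Wren-E, Alex-D, Zane-C, Uma-F, Iris-A, Kai-B.
All 6 doctors are covered.

Yes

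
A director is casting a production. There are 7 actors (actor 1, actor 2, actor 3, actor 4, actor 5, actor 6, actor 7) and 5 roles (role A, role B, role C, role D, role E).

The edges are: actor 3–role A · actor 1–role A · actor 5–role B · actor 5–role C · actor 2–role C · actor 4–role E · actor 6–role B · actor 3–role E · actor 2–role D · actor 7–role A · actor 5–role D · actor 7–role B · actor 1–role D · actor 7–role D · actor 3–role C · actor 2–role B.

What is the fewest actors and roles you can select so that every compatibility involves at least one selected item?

5

A maximum matching has 5 edges (e.g. actor 1–role A, actor 2–role B, actor 3–role C, actor 4–role E, actor 5–role D).
By König's theorem the minimum vertex cover has the same size. One such cover is {role A, role B, role C, role D, role E}.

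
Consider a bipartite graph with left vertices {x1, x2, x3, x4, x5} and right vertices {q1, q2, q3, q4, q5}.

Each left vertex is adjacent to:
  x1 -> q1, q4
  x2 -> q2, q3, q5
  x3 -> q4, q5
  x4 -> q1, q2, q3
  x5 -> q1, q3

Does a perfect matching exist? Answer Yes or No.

A valid assignment of size 5: x1-q1, x2-q5, x3-q4, x4-q2, x5-q3.
Every left vertex is matched, so this is a perfect matching.

Yes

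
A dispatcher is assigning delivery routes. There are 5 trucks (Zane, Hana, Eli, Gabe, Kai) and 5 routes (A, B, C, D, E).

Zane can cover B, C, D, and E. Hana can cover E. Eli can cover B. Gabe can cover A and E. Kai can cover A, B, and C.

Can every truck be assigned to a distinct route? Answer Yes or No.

A valid assignment of size 5: Zane→D, Hana→E, Eli→B, Gabe→A, Kai→C.
Every truck is matched, so this is a perfect matching.

Yes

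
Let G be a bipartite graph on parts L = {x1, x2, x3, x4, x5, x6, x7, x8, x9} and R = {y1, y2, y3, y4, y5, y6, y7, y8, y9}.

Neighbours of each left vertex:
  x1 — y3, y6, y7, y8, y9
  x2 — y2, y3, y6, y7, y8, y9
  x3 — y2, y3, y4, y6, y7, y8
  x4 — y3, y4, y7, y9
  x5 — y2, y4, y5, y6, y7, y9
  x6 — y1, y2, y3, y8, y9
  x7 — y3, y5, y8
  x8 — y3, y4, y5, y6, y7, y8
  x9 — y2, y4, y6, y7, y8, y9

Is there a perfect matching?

Yes

One maximum matching: x1–y8, x2–y9, x3–y2, x4–y3, x5–y4, x6–y1, x7–y5, x8–y6, x9–y7.
Every left vertex is matched, so this is a perfect matching.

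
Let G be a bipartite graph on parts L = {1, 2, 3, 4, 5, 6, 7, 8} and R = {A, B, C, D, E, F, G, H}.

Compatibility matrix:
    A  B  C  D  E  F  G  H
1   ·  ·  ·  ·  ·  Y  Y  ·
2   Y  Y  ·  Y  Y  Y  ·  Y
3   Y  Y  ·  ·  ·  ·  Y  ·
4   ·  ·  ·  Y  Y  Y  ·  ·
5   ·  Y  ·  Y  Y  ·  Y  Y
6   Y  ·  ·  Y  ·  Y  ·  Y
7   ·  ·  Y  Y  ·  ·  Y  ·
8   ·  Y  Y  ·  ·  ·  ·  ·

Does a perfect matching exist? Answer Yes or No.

Yes

One maximum matching: 1–F, 2–A, 3–G, 4–E, 5–H, 6–D, 7–C, 8–B.
All 8 left vertices are covered.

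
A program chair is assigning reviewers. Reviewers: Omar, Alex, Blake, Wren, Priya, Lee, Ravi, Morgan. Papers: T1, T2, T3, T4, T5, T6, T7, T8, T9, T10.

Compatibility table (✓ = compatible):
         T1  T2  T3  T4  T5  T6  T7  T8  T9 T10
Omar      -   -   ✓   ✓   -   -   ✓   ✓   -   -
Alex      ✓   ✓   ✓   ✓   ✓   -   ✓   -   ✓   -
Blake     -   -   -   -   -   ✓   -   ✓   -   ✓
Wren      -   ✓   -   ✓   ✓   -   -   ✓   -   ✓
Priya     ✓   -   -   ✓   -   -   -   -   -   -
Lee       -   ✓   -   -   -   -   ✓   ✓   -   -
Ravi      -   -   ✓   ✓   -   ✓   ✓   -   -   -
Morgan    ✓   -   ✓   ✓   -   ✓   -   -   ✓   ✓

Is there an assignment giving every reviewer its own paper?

A valid assignment of size 8: Omar-T3, Alex-T7, Blake-T8, Wren-T4, Priya-T1, Lee-T2, Ravi-T6, Morgan-T10.
All 8 reviewers are covered.

Yes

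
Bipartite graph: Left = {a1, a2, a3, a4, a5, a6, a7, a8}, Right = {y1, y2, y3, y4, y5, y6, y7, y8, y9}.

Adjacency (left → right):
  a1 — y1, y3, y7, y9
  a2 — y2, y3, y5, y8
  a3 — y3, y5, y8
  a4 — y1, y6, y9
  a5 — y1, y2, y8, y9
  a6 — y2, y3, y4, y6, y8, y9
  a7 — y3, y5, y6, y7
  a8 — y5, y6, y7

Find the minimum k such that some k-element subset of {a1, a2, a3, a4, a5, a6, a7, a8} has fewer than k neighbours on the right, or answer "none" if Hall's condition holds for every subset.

A matching saturating every left vertex exists, for instance a1→y3, a2→y8, a3→y5, a4→y1, a5→y2, a6→y4, a7→y6, a8→y7.
By Hall's marriage theorem, this means |N(S)| ≥ |S| for every subset S, so no violating subset exists.

none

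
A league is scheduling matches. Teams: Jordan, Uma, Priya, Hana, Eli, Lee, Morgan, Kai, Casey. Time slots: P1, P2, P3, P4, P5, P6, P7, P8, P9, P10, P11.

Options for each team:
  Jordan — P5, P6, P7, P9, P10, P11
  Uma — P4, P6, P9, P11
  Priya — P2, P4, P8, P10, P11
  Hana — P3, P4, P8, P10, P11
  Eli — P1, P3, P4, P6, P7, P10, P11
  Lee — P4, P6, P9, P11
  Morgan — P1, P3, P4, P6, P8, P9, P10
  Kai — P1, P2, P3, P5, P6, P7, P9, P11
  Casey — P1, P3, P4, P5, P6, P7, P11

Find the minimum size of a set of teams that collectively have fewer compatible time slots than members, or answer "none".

none

A matching saturating every team exists, for instance Jordan→P10, Uma→P9, Priya→P2, Hana→P11, Eli→P7, Lee→P6, Morgan→P8, Kai→P3, Casey→P1.
By Hall's marriage theorem, this means |N(S)| ≥ |S| for every subset S, so no violating subset exists.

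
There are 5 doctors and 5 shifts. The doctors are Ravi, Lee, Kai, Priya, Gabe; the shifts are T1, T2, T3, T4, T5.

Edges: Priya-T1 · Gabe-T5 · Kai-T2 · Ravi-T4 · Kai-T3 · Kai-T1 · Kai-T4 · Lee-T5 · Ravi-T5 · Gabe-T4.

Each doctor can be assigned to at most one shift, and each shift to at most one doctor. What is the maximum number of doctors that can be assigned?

A valid assignment of size 4: Ravi–T4, Lee–T5, Kai–T2, Priya–T1.
The set {Ravi, Lee, Gabe} has only 2 neighbours ({T4, T5}), so by Hall's theorem at most 4 of the 5 doctors can be matched.

4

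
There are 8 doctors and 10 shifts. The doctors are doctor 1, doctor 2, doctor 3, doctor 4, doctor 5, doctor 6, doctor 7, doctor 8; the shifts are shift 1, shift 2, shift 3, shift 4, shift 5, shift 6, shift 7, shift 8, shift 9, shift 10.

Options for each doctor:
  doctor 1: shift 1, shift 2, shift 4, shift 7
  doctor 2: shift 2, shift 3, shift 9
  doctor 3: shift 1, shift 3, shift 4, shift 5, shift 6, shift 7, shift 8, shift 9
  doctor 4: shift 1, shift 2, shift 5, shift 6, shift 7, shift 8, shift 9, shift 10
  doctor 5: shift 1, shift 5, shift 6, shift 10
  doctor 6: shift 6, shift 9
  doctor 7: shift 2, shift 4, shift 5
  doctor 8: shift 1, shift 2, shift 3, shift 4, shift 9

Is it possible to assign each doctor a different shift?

Yes

One maximum matching: doctor 1-shift 2, doctor 2-shift 3, doctor 3-shift 6, doctor 4-shift 7, doctor 5-shift 10, doctor 6-shift 9, doctor 7-shift 5, doctor 8-shift 4.
All 8 doctors are covered.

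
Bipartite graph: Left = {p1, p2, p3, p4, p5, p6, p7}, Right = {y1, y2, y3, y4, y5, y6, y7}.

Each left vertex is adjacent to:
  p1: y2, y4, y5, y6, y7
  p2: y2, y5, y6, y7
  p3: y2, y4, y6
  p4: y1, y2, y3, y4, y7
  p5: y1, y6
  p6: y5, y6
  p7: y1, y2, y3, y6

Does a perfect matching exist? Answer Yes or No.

For example, pair p1–y5, p2–y7, p3–y2, p4–y4, p5–y1, p6–y6, p7–y3.
All 7 left vertices are covered.

Yes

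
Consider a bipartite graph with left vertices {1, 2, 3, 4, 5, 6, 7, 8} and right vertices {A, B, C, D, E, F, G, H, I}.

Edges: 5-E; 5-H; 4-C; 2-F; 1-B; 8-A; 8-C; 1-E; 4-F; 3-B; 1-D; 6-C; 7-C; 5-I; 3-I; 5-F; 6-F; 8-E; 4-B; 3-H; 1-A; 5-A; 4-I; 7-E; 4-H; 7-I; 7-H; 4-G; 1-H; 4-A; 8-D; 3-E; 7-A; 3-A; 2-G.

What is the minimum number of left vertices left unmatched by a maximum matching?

A valid assignment of size 8: 1–D, 2–F, 3–B, 4–G, 5–A, 6–C, 7–H, 8–E.
This saturates every left vertex, so 8 is the maximum.
That matches 8 of the 8, leaving 0 unmatched; no matching can do better.

0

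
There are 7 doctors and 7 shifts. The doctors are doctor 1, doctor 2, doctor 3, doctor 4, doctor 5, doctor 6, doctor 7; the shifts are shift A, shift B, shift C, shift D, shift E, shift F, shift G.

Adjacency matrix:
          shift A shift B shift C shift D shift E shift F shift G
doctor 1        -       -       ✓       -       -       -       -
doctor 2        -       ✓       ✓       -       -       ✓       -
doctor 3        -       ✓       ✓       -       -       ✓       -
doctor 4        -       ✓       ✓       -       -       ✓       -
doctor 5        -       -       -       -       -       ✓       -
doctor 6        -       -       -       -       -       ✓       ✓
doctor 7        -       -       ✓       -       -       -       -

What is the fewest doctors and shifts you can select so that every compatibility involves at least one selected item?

{doctor 6, shift B, shift C, shift F} is a vertex cover of size 4: every edge has an endpoint in this set.
No smaller cover exists because doctor 1–shift C, doctor 2–shift B, doctor 3–shift F, doctor 6–shift G is a matching of size 4, and a cover must include an endpoint of each of these disjoint edges (König's theorem).

4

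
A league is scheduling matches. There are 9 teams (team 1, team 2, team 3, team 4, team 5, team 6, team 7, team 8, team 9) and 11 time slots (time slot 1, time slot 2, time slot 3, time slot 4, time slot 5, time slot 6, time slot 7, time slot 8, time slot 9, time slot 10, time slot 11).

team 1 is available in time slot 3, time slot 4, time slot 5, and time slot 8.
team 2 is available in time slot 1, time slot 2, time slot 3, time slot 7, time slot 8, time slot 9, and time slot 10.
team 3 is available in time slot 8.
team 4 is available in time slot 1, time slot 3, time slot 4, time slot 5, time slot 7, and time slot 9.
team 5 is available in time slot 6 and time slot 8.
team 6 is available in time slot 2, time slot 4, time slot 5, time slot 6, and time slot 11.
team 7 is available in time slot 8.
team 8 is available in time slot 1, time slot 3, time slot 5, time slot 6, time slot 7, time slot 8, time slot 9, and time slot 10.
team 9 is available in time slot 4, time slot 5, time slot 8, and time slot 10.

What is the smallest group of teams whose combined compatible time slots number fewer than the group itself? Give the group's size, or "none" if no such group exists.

Take S = {team 3, team 7}. Its neighbourhood is {time slot 8}, so |N(S)| = 1 < |S| = 2.
No single vertex violates Hall's condition since each has at least one neighbour, so 2 is the minimum.

2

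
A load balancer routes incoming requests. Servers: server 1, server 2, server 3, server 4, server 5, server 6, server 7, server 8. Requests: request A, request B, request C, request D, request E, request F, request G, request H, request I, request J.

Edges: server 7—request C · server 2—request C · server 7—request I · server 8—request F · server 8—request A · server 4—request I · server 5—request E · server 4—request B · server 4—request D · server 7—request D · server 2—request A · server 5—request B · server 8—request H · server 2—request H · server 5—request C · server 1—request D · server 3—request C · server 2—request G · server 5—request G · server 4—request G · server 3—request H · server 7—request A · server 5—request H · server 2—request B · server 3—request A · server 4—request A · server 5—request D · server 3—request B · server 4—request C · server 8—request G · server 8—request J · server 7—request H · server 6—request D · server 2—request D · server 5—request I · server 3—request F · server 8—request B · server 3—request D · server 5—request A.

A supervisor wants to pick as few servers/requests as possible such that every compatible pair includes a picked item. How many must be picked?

{server 2, server 3, server 4, server 5, server 7, server 8, request D} is a vertex cover of size 7: every edge has an endpoint in this set.
No smaller cover exists because server 1–request D, server 2–request B, server 3–request F, server 4–request G, server 5–request E, server 7–request C, server 8–request H is a matching of size 7, and a cover must include an endpoint of each of these disjoint edges (König's theorem).

7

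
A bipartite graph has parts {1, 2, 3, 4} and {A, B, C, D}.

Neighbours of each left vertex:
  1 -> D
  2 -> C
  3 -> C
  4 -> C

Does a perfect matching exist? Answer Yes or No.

The set {2, 3, 4} has only 1 neighbour ({C}), so by Hall's theorem at most 2 of the 4 left vertices can be matched.
Hence no matching covers every left vertex.

No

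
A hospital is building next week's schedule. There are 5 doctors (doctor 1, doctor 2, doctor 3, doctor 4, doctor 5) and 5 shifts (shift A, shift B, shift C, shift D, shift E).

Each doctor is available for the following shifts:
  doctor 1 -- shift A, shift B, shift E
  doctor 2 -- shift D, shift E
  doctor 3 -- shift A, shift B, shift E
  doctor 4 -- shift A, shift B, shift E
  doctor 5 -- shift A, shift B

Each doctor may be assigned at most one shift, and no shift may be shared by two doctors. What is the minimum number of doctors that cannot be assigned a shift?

For example, pair doctor 1-shift B, doctor 2-shift D, doctor 3-shift A, doctor 4-shift E.
The set {doctor 1, doctor 3, doctor 4, doctor 5} has only 3 neighbours ({shift A, shift B, shift E}), so by Hall's theorem at most 4 of the 5 doctors can be matched.
That matches 4 of the 5, leaving 1 unmatched; no matching can do better.

1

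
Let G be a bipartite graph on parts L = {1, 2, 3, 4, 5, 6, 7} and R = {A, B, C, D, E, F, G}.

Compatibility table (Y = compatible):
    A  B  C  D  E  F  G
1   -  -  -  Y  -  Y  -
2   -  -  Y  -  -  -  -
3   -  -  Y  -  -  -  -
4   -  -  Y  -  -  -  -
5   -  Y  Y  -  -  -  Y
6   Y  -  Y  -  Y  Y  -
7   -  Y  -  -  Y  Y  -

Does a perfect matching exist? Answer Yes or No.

The set {2, 3, 4} has only 1 neighbour ({C}), so by Hall's theorem at most 5 of the 7 left vertices can be matched.
Hence no matching covers every left vertex.

No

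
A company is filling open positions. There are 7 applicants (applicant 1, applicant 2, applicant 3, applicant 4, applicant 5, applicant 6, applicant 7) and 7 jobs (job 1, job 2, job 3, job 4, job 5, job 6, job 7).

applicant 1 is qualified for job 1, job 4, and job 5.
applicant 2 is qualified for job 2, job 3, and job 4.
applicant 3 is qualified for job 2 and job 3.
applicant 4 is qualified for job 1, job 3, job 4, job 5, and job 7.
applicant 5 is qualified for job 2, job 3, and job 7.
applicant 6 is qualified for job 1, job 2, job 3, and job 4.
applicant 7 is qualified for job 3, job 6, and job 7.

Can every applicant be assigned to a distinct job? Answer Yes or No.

Yes

A valid assignment of size 7: applicant 1→job 1, applicant 2→job 4, applicant 3→job 3, applicant 4→job 5, applicant 5→job 7, applicant 6→job 2, applicant 7→job 6.
Every applicant is matched, so this is a perfect matching.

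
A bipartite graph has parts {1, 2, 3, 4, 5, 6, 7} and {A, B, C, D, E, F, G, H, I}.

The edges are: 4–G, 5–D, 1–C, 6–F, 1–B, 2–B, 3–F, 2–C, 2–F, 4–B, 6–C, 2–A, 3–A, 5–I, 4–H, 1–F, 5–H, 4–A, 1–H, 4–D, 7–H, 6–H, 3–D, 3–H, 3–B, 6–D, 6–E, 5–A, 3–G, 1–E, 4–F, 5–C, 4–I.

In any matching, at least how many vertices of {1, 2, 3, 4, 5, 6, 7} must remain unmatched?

0

For example, pair 1-E, 2-B, 3-A, 4-G, 5-D, 6-F, 7-H.
This saturates every left vertex, so 7 is the maximum.
That matches 7 of the 7, leaving 0 unmatched; no matching can do better.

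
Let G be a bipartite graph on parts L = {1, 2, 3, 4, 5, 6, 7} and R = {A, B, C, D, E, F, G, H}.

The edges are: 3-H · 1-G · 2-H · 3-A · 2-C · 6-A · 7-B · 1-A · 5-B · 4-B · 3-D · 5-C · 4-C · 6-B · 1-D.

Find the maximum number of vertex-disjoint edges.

A valid assignment of size 6: 1–G, 2–H, 3–D, 4–C, 5–B, 6–A.
The set {4, 5, 7} has only 2 neighbours ({B, C}), so by Hall's theorem at most 6 of the 7 left vertices can be matched.

6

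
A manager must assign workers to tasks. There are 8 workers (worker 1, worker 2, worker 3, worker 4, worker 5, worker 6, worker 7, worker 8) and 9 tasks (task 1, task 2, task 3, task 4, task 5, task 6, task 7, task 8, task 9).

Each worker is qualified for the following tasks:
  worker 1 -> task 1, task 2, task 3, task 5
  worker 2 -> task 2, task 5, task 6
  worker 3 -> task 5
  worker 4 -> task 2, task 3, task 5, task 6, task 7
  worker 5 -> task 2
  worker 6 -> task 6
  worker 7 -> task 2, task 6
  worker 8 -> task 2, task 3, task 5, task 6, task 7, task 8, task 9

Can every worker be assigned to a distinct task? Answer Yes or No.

No

The set {worker 2, worker 3, worker 5, worker 6, worker 7} has only 3 neighbours ({task 2, task 5, task 6}), so by Hall's theorem at most 6 of the 8 workers can be matched.
Hence no matching covers every worker.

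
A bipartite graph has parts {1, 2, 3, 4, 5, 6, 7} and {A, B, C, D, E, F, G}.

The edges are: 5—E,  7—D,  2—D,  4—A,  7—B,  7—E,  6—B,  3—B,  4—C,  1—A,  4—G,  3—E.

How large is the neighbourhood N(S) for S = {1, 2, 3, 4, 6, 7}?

6

The union of neighbours of {1, 2, 3, 4, 6, 7} is {A, B, C, D, E, G}, which has 6 elements.
Since |N(S)| = 6 ≥ |S| = 6, Hall's condition holds for this subset.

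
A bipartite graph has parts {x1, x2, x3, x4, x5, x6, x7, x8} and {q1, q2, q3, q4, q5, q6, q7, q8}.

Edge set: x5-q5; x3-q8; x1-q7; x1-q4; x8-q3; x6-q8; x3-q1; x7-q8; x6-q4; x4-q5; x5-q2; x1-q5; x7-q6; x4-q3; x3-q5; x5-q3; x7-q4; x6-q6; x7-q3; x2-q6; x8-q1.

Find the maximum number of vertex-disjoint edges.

A valid assignment of size 8: x1→q7, x2→q6, x3→q1, x4→q5, x5→q2, x6→q8, x7→q4, x8→q3.
All 8 left vertices are matched, so no larger matching exists.

8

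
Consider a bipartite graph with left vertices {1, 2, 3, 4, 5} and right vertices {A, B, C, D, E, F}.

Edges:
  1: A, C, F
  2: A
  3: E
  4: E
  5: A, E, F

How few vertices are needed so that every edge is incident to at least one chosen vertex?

{1, 2, 5, E} is a vertex cover of size 4: every edge has an endpoint in this set.
No smaller cover exists because 1–C, 2–A, 3–E, 5–F is a matching of size 4, and a cover must include an endpoint of each of these disjoint edges (König's theorem).

4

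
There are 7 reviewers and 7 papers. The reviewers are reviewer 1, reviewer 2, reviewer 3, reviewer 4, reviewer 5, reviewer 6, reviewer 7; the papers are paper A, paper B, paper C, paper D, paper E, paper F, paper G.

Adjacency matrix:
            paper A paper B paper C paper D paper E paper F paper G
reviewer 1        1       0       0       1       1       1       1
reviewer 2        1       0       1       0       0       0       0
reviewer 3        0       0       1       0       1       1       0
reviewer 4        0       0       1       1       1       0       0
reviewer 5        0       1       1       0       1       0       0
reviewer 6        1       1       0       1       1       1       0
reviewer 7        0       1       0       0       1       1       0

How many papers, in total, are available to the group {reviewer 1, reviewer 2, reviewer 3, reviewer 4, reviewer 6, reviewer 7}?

7

The union of neighbours of {reviewer 1, reviewer 2, reviewer 3, reviewer 4, reviewer 6, reviewer 7} is {paper A, paper B, paper C, paper D, paper E, paper F, paper G}, which has 7 elements.
Since |N(S)| = 7 ≥ |S| = 6, Hall's condition holds for this subset.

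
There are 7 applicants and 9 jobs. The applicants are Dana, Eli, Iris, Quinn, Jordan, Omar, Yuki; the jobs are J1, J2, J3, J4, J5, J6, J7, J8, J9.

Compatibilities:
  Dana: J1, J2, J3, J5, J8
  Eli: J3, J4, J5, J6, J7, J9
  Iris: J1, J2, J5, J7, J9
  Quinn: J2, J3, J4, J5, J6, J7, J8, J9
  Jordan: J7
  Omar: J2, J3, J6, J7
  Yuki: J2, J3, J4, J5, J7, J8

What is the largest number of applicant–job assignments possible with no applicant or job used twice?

For example, pair Dana→J1, Eli→J6, Iris→J9, Quinn→J8, Jordan→J7, Omar→J3, Yuki→J2.
This saturates every applicant, so 7 is the maximum.

7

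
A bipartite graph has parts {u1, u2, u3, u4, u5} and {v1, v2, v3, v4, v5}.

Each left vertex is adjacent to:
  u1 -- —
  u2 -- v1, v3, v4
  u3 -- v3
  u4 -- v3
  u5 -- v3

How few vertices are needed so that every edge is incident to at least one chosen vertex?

2

A maximum matching has 2 edges (e.g. u2–v1, u3–v3).
By König's theorem the minimum vertex cover has the same size. One such cover is {u2, v3}.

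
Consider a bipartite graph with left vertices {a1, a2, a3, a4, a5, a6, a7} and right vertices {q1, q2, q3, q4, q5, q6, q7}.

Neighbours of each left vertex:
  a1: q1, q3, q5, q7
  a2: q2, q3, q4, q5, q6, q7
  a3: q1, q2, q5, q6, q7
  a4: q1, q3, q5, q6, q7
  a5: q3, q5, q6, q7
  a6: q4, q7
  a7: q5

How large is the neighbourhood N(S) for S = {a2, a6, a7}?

6

The union of neighbours of {a2, a6, a7} is {q2, q3, q4, q5, q6, q7}, which has 6 elements.
Since |N(S)| = 6 ≥ |S| = 3, Hall's condition holds for this subset.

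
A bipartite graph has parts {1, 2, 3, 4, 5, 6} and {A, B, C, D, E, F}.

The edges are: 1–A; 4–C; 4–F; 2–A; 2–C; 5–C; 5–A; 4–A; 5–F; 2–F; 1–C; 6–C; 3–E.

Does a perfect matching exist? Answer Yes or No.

The set {1, 2, 4, 5, 6} has only 3 neighbours ({A, C, F}), so by Hall's theorem at most 4 of the 6 left vertices can be matched.
Hence no matching covers every left vertex.

No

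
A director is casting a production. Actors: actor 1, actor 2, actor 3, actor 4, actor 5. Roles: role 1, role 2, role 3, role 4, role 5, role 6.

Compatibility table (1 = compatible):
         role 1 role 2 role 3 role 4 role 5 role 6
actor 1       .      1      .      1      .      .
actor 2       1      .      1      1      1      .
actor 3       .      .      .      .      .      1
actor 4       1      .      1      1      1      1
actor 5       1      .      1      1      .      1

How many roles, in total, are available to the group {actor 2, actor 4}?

5

The union of neighbours of {actor 2, actor 4} is {role 1, role 3, role 4, role 5, role 6}, which has 5 elements.
Since |N(S)| = 5 ≥ |S| = 2, Hall's condition holds for this subset.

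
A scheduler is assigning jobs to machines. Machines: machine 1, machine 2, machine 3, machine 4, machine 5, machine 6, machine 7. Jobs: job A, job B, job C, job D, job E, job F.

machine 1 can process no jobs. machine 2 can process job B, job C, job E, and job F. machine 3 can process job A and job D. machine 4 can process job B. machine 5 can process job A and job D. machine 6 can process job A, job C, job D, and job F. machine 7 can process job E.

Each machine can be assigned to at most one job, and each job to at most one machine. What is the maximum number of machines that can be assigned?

For example, pair machine 2-job F, machine 3-job D, machine 4-job B, machine 5-job A, machine 6-job C, machine 7-job E.
The set {machine 1} has only 0 neighbours (∅), so by Hall's theorem at most 6 of the 7 machines can be matched.

6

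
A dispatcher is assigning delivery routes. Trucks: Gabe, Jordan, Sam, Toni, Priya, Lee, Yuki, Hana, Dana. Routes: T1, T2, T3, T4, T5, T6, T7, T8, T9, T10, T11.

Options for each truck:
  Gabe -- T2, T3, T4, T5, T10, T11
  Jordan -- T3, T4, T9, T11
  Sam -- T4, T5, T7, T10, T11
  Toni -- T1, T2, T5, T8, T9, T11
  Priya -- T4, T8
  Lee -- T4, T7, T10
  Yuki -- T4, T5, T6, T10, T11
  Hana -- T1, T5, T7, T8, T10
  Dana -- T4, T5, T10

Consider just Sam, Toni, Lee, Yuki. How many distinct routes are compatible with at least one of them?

10

The union of neighbours of {Sam, Toni, Lee, Yuki} is {T1, T2, T4, T5, T6, T7, T8, T9, T10, T11}, which has 10 elements.
Since |N(S)| = 10 ≥ |S| = 4, Hall's condition holds for this subset.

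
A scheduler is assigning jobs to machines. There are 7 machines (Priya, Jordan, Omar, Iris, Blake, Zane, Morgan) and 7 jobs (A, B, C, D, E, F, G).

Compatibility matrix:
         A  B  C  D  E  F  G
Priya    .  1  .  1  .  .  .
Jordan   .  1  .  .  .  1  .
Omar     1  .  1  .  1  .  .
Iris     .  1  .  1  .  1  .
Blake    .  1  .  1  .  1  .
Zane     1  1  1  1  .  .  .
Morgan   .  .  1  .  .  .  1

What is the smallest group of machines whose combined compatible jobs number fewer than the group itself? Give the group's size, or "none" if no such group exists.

4

Take S = {Priya, Jordan, Iris, Blake}. Its neighbourhood is {B, D, F}, so |N(S)| = 3 < |S| = 4.
Every subset of size less than 4 has at least as many neighbours as members, so 4 is the minimum.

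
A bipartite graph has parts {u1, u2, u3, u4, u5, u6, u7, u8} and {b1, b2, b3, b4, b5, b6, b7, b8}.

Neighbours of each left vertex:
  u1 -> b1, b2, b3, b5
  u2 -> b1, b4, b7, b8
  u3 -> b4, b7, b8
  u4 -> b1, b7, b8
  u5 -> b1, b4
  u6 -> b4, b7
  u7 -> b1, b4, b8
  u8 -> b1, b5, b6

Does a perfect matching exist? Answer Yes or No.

The set {u2, u3, u4, u5, u6, u7} has only 4 neighbours ({b1, b4, b7, b8}), so by Hall's theorem at most 6 of the 8 left vertices can be matched.
Hence no matching covers every left vertex.

No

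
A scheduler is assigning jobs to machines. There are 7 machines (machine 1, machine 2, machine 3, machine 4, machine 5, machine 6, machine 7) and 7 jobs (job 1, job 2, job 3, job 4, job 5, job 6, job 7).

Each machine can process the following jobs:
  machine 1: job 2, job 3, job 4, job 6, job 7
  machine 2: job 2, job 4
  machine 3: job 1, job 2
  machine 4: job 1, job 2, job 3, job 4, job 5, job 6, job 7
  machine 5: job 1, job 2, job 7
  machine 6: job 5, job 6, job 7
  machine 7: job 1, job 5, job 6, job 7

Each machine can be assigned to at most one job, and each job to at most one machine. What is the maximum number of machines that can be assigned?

7

One maximum matching: machine 1-job 3, machine 2-job 4, machine 3-job 1, machine 4-job 7, machine 5-job 2, machine 6-job 5, machine 7-job 6.
All 7 machines are matched, so no larger matching exists.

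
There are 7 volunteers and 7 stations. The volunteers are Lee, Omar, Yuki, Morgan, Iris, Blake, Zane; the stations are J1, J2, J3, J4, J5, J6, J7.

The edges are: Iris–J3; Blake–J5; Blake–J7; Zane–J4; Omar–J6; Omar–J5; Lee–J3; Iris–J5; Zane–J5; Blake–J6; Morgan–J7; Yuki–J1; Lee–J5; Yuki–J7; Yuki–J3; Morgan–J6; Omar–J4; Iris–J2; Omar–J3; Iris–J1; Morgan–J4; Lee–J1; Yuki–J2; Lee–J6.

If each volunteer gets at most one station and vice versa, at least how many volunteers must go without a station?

For example, pair Lee-J1, Omar-J6, Yuki-J2, Morgan-J4, Iris-J3, Blake-J7, Zane-J5.
All 7 volunteers are matched, so no larger matching exists.
That matches 7 of the 7, leaving 0 unmatched; no matching can do better.

0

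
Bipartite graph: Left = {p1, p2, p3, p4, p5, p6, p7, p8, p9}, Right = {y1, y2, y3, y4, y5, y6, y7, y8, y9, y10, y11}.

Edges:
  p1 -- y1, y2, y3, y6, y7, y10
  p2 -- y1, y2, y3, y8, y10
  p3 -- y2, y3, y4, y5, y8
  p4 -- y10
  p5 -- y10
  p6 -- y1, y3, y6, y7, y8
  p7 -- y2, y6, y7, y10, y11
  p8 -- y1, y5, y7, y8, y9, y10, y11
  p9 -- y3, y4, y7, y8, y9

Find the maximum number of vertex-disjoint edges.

8

One maximum matching: p1→y3, p2→y2, p3→y4, p4→y10, p6→y1, p7→y6, p8→y11, p9→y7.
The set {p4, p5} has only 1 neighbour ({y10}), so by Hall's theorem at most 8 of the 9 left vertices can be matched.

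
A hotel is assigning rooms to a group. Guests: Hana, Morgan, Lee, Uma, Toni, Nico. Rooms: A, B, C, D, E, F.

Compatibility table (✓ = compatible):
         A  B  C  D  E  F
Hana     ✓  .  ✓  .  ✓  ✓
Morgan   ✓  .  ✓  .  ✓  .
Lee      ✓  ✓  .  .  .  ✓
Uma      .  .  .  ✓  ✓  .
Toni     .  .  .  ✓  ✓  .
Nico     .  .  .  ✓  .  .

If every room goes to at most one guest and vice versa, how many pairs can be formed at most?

One maximum matching: Hana→F, Morgan→C, Lee→B, Uma→D, Toni→E.
The set {Uma, Toni, Nico} has only 2 neighbours ({D, E}), so by Hall's theorem at most 5 of the 6 guests can be matched.

5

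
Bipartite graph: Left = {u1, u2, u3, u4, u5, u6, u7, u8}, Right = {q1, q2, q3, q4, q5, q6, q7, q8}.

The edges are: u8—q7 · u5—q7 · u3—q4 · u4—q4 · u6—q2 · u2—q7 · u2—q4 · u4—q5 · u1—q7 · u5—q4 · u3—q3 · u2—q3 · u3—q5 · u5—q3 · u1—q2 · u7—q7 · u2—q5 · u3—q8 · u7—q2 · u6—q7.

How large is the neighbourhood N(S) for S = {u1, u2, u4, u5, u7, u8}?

The union of neighbours of {u1, u2, u4, u5, u7, u8} is {q2, q3, q4, q5, q7}, which has 5 elements.
Since |N(S)| = 5 < |S| = 6, Hall's condition fails for this subset.

5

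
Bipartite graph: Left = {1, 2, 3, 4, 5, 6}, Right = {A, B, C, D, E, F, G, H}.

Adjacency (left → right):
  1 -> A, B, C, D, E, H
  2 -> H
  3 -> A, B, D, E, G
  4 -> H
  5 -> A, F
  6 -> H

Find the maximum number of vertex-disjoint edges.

4

For example, pair 1→A, 2→H, 3→G, 5→F.
The set {2, 4, 6} has only 1 neighbour ({H}), so by Hall's theorem at most 4 of the 6 left vertices can be matched.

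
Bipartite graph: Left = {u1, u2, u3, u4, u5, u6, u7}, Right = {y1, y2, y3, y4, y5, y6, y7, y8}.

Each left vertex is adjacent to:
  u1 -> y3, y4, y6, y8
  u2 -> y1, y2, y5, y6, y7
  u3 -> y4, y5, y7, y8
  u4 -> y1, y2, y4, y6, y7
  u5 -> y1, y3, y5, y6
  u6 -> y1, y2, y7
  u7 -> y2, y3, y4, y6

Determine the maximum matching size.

One maximum matching: u1→y8, u2→y2, u3→y7, u4→y4, u5→y6, u6→y1, u7→y3.
This saturates every left vertex, so 7 is the maximum.

7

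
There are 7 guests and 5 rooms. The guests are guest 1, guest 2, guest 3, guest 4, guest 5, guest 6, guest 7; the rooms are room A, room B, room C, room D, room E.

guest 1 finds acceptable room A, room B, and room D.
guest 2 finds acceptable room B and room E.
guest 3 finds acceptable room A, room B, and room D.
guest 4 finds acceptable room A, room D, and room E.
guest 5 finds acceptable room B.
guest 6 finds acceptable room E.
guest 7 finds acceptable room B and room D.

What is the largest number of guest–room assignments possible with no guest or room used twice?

4

One maximum matching: guest 1-room A, guest 2-room B, guest 3-room D, guest 4-room E.
The set {guest 1, guest 2, guest 3, guest 4, guest 5, guest 6, guest 7} has only 4 neighbours ({room A, room B, room D, room E}), so by Hall's theorem at most 4 of the 7 guests can be matched.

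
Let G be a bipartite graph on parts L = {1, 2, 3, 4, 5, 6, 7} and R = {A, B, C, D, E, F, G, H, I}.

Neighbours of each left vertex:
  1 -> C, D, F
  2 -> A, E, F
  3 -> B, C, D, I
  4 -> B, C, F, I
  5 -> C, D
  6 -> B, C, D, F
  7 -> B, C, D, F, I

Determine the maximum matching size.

6

For example, pair 1–F, 2–E, 3–C, 4–I, 5–D, 6–B.
The set {1, 3, 4, 5, 6, 7} has only 5 neighbours ({B, C, D, F, I}), so by Hall's theorem at most 6 of the 7 left vertices can be matched.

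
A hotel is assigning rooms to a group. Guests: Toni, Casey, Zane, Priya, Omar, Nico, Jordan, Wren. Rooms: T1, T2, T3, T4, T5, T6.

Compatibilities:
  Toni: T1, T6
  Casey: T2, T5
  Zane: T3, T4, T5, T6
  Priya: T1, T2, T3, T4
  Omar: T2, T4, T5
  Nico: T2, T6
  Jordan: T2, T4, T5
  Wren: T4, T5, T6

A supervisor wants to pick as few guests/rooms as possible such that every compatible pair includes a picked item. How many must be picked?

The 6 edges Toni–T1, Casey–T2, Zane–T5, Priya–T3, Omar–T4, Nico–T6 form a matching, so any vertex cover needs at least 6 vertices (one per matched edge).
Conversely {T1, T2, T3, T4, T5, T6} meets every edge and has exactly 6 vertices, so 6 is optimal.

6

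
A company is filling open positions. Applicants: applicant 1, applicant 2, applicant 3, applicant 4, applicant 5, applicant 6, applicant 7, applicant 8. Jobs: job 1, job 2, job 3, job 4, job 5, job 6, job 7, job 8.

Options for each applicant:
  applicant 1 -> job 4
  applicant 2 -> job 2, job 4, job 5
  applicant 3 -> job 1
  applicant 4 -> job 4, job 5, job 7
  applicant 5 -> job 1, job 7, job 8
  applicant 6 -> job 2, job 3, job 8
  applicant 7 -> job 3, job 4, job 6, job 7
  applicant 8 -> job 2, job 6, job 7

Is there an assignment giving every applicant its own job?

For example, pair applicant 1-job 4, applicant 2-job 5, applicant 3-job 1, applicant 4-job 7, applicant 5-job 8, applicant 6-job 3, applicant 7-job 6, applicant 8-job 2.
Every applicant is matched, so this is a perfect matching.

Yes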